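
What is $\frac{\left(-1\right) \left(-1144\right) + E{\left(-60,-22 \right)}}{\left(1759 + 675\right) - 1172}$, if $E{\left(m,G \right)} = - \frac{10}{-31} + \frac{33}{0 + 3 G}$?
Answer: $\frac{70917}{78244} \approx 0.90636$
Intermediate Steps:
$E{\left(m,G \right)} = \frac{10}{31} + \frac{11}{G}$ ($E{\left(m,G \right)} = \left(-10\right) \left(- \frac{1}{31}\right) + \frac{33}{3 G} = \frac{10}{31} + 33 \frac{1}{3 G} = \frac{10}{31} + \frac{11}{G}$)
$\frac{\left(-1\right) \left(-1144\right) + E{\left(-60,-22 \right)}}{\left(1759 + 675\right) - 1172} = \frac{\left(-1\right) \left(-1144\right) + \left(\frac{10}{31} + \frac{11}{-22}\right)}{\left(1759 + 675\right) - 1172} = \frac{1144 + \left(\frac{10}{31} + 11 \left(- \frac{1}{22}\right)\right)}{2434 - 1172} = \frac{1144 + \left(\frac{10}{31} - \frac{1}{2}\right)}{1262} = \left(1144 - \frac{11}{62}\right) \frac{1}{1262} = \frac{70917}{62} \cdot \frac{1}{1262} = \frac{70917}{78244}$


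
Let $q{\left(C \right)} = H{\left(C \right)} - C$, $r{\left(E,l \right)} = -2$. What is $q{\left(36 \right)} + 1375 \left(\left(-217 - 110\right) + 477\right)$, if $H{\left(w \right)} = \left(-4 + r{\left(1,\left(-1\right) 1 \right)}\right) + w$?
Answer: $206244$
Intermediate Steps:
$H{\left(w \right)} = -6 + w$ ($H{\left(w \right)} = \left(-4 - 2\right) + w = -6 + w$)
$q{\left(C \right)} = -6$ ($q{\left(C \right)} = \left(-6 + C\right) - C = -6$)
$q{\left(36 \right)} + 1375 \left(\left(-217 - 110\right) + 477\right) = -6 + 1375 \left(\left(-217 - 110\right) + 477\right) = -6 + 1375 \left(-327 + 477\right) = -6 + 1375 \cdot 150 = -6 + 206250 = 206244$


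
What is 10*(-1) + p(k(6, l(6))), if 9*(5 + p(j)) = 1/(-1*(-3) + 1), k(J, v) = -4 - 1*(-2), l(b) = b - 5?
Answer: -539/36 ≈ -14.972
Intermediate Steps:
l(b) = -5 + b
k(J, v) = -2 (k(J, v) = -4 + 2 = -2)
p(j) = -179/36 (p(j) = -5 + 1/(9*(-1*(-3) + 1)) = -5 + 1/(9*(3 + 1)) = -5 + (1/9)/4 = -5 + (1/9)*(1/4) = -5 + 1/36 = -179/36)
10*(-1) + p(k(6, l(6))) = 10*(-1) - 179/36 = -10 - 179/36 = -539/36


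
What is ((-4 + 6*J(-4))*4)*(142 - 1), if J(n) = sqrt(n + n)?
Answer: -2256 + 6768*I*sqrt(2) ≈ -2256.0 + 9571.4*I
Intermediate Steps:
J(n) = sqrt(2)*sqrt(n) (J(n) = sqrt(2*n) = sqrt(2)*sqrt(n))
((-4 + 6*J(-4))*4)*(142 - 1) = ((-4 + 6*(sqrt(2)*sqrt(-4)))*4)*(142 - 1) = ((-4 + 6*(sqrt(2)*(2*I)))*4)*141 = ((-4 + 6*(2*I*sqrt(2)))*4)*141 = ((-4 + 12*I*sqrt(2))*4)*141 = (-16 + 48*I*sqrt(2))*141 = -2256 + 6768*I*sqrt(2)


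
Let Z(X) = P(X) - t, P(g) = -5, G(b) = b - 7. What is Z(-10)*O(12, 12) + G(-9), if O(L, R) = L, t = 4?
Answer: -124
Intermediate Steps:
G(b) = -7 + b
Z(X) = -9 (Z(X) = -5 - 1*4 = -5 - 4 = -9)
Z(-10)*O(12, 12) + G(-9) = -9*12 + (-7 - 9) = -108 - 16 = -124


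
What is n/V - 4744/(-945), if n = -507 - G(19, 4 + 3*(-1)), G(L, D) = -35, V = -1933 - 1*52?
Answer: 1972576/375165 ≈ 5.2579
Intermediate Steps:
V = -1985 (V = -1933 - 52 = -1985)
n = -472 (n = -507 - 1*(-35) = -507 + 35 = -472)
n/V - 4744/(-945) = -472/(-1985) - 4744/(-945) = -472*(-1/1985) - 4744*(-1/945) = 472/1985 + 4744/945 = 1972576/375165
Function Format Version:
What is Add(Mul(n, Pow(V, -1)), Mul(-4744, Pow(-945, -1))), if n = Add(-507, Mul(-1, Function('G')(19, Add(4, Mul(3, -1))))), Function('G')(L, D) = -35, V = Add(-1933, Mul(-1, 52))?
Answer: Rational(1972576, 375165) ≈ 5.2579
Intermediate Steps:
V = -1985 (V = Add(-1933, -52) = -1985)
n = -472 (n = Add(-507, Mul(-1, -35)) = Add(-507, 35) = -472)
Add(Mul(n, Pow(V, -1)), Mul(-4744, Pow(-945, -1))) = Add(Mul(-472, Pow(-1985, -1)), Mul(-4744, Pow(-945, -1))) = Add(Mul(-472, Rational(-1, 1985)), Mul(-4744, Rational(-1, 945))) = Add(Rational(472, 1985), Rational(4744, 945)) = Rational(1972576, 375165)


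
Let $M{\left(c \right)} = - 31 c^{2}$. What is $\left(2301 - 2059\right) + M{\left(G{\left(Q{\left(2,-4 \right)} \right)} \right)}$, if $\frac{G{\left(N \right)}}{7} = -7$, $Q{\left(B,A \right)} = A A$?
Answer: $-74189$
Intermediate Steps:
$Q{\left(B,A \right)} = A^{2}$
$G{\left(N \right)} = -49$ ($G{\left(N \right)} = 7 \left(-7\right) = -49$)
$\left(2301 - 2059\right) + M{\left(G{\left(Q{\left(2,-4 \right)} \right)} \right)} = \left(2301 - 2059\right) - 31 \left(-49\right)^{2} = 242 - 74431 = -74189$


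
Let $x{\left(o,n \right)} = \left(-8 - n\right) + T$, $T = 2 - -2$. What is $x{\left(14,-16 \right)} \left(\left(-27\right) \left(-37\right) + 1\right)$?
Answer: $12000$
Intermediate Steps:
$T = 4$ ($T = 2 + 2 = 4$)
$x{\left(o,n \right)} = -4 - n$ ($x{\left(o,n \right)} = \left(-8 - n\right) + 4 = -4 - n$)
$x{\left(14,-16 \right)} \left(\left(-27\right) \left(-37\right) + 1\right) = \left(-4 - -16\right) \left(\left(-27\right) \left(-37\right) + 1\right) = \left(-4 + 16\right) \left(999 + 1\right) = 12 \cdot 1000 = 12000$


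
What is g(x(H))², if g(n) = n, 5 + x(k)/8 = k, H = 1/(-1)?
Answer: 2304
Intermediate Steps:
H = -1
x(k) = -40 + 8*k
g(x(H))² = (-40 + 8*(-1))² = (-40 - 8)² = (-48)² = 2304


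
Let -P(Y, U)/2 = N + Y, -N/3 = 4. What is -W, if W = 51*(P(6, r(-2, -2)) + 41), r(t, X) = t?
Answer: -2703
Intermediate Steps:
N = -12 (N = -3*4 = -12)
P(Y, U) = 24 - 2*Y (P(Y, U) = -2*(-12 + Y) = 24 - 2*Y)
W = 2703 (W = 51*((24 - 2*6) + 41) = 51*((24 - 12) + 41) = 51*(12 + 41) = 51*53 = 2703)
-W = -1*2703 = -2703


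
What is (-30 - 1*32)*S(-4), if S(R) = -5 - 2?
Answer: 434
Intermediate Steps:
S(R) = -7
(-30 - 1*32)*S(-4) = (-30 - 1*32)*(-7) = (-30 - 32)*(-7) = -62*(-7) = 434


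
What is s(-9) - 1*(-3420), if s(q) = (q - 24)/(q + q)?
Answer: 20531/6 ≈ 3421.8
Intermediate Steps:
s(q) = (-24 + q)/(2*q) (s(q) = (-24 + q)/((2*q)) = (-24 + q)*(1/(2*q)) = (-24 + q)/(2*q))
s(-9) - 1*(-3420) = (½)*(-24 - 9)/(-9) - 1*(-3420) = (½)*(-⅑)*(-33) + 3420 = 11/6 + 3420 = 20531/6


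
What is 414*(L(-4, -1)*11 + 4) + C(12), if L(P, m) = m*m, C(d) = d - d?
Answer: 6210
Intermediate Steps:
C(d) = 0
L(P, m) = m²
414*(L(-4, -1)*11 + 4) + C(12) = 414*((-1)²*11 + 4) + 0 = 414*(1*11 + 4) + 0 = 414*(11 + 4) + 0 = 414*15 + 0 = 6210 + 0 = 6210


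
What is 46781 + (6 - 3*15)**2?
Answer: 48302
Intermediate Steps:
46781 + (6 - 3*15)**2 = 46781 + (6 - 45)**2 = 46781 + (-39)**2 = 46781 + 1521 = 48302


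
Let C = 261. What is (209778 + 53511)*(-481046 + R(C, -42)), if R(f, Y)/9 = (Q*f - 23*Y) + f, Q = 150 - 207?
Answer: -158999173944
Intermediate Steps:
Q = -57
R(f, Y) = -504*f - 207*Y (R(f, Y) = 9*((-57*f - 23*Y) + f) = 9*(-56*f - 23*Y) = -504*f - 207*Y)
(209778 + 53511)*(-481046 + R(C, -42)) = (209778 + 53511)*(-481046 + (-504*261 - 207*(-42))) = 263289*(-481046 + (-131544 + 8694)) = 263289*(-481046 - 122850) = 263289*(-603896) = -158999173944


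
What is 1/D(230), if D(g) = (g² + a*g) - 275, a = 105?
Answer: 1/76775 ≈ 1.3025e-5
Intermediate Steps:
D(g) = -275 + g² + 105*g (D(g) = (g² + 105*g) - 275 = -275 + g² + 105*g)
1/D(230) = 1/(-275 + 230² + 105*230) = 1/(-275 + 52900 + 24150) = 1/76775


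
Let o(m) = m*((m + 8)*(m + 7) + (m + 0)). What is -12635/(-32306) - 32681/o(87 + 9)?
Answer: 6026939647/16759835904 ≈ 0.35961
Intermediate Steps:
o(m) = m*(m + (7 + m)*(8 + m)) (o(m) = m*((8 + m)*(7 + m) + m) = m*((7 + m)*(8 + m) + m) = m*(m + (7 + m)*(8 + m)))
-12635/(-32306) - 32681/o(87 + 9) = -12635/(-32306) - 32681*1/((87 + 9)*(56 + (87 + 9)² + 16*(87 + 9))) = -12635*(-1/32306) - 32681*1/(96*(56 + 96² + 16*96)) = 12635/32306 - 32681*1/(96*(56 + 9216 + 1536)) = 12635/32306 - 32681/(96*10808) = 12635/32306 - 32681/1037568 = 6026939647/16759835904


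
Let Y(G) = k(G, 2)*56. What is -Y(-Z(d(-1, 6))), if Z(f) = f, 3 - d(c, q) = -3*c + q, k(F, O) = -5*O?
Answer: 560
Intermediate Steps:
d(c, q) = 3 - q + 3*c (d(c, q) = 3 - (-3*c + q) = 3 - (q - 3*c) = 3 + (-q + 3*c) = 3 - q + 3*c)
Y(G) = -560 (Y(G) = -5*2*56 = -10*56 = -560)
-Y(-Z(d(-1, 6))) = -1*(-560) = 560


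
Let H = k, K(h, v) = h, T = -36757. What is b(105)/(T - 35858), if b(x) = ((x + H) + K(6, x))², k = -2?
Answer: -11881/72615 ≈ -0.16362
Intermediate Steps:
H = -2
b(x) = (4 + x)² (b(x) = ((x - 2) + 6)² = ((-2 + x) + 6)² = (4 + x)²)
b(105)/(T - 35858) = (4 + 105)²/(-36757 - 35858) = 109²/(-72615) = 11881*(-1/72615) = -11881/72615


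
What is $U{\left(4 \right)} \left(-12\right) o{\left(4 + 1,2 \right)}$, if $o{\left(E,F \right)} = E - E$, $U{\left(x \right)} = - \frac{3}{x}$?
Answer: $0$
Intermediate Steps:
$o{\left(E,F \right)} = 0$
$U{\left(4 \right)} \left(-12\right) o{\left(4 + 1,2 \right)} = - \frac{3}{4} \left(-12\right) 0 = \left(-3\right) \frac{1}{4} \left(-12\right) 0 = \left(- \frac{3}{4}\right) \left(-12\right) 0 = 9 \cdot 0 = 0$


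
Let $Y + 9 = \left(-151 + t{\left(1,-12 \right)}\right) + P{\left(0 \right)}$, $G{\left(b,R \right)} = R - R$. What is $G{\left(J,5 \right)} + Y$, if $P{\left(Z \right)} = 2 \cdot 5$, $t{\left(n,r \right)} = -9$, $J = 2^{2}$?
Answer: $-159$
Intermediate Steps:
$J = 4$
$G{\left(b,R \right)} = 0$
$P{\left(Z \right)} = 10$
$Y = -159$ ($Y = -9 + \left(\left(-151 - 9\right) + 10\right) = -9 + \left(-160 + 10\right) = -9 - 150 = -159$)
$G{\left(J,5 \right)} + Y = 0 - 159 = -159$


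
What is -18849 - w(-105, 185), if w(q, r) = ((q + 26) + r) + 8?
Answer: -18963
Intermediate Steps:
w(q, r) = 34 + q + r (w(q, r) = ((26 + q) + r) + 8 = (26 + q + r) + 8 = 34 + q + r)
-18849 - w(-105, 185) = -18849 - (34 - 105 + 185) = -18849 - 1*114 = -18849 - 114 = -18963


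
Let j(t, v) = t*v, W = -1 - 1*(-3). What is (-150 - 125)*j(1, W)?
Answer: -550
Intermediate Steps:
W = 2 (W = -1 + 3 = 2)
(-150 - 125)*j(1, W) = (-150 - 125)*(1*2) = -275*2 = -550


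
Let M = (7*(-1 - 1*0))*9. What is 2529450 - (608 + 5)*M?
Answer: 2568069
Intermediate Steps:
M = -63 (M = (7*(-1 + 0))*9 = (7*(-1))*9 = -7*9 = -63)
2529450 - (608 + 5)*M = 2529450 - (608 + 5)*(-63) = 2529450 - 613*(-63) = 2529450 - 1*(-38619) = 2529450 + 38619 = 2568069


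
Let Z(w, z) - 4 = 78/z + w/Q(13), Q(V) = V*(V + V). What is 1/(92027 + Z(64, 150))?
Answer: 4225/388833972 ≈ 1.0866e-5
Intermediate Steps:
Q(V) = 2*V² (Q(V) = V*(2*V) = 2*V²)
Z(w, z) = 4 + 78/z + w/338 (Z(w, z) = 4 + (78/z + w/((2*13²))) = 4 + (78/z + w/((2*169))) = 4 + (78/z + w/338) = 4 + 78/z + w/338)
1/(92027 + Z(64, 150)) = 1/(92027 + (4 + 78/150 + (1/338)*64)) = 1/(92027 + (4 + 78*(1/150) + 32/169)) = 1/(92027 + (4 + 13/25 + 32/169)) = 1/(92027 + 19897/4225) = 1/(388833972/4225) = 4225/388833972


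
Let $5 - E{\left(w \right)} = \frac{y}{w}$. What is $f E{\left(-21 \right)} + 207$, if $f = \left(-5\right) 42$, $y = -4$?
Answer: $-803$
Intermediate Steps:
$E{\left(w \right)} = 5 + \frac{4}{w}$ ($E{\left(w \right)} = 5 - - \frac{4}{w} = 5 + \frac{4}{w}$)
$f = -210$
$f E{\left(-21 \right)} + 207 = - 210 \left(5 + \frac{4}{-21}\right) + 207 = - 210 \left(5 + 4 \left(- \frac{1}{21}\right)\right) + 207 = - 210 \left(5 - \frac{4}{21}\right) + 207 = \left(-210\right) \frac{101}{21} + 207 = -1010 + 207 = -803$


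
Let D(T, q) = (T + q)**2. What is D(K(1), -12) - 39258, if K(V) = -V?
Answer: -39089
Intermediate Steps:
D(K(1), -12) - 39258 = (-1*1 - 12)**2 - 39258 = (-1 - 12)**2 - 39258 = (-13)**2 - 39258 = 169 - 39258 = -39089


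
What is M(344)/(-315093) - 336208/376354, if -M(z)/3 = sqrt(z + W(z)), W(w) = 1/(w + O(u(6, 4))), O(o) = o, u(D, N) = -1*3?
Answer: -168104/188177 + sqrt(40001005)/35815571 ≈ -0.89315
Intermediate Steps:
u(D, N) = -3
W(w) = 1/(-3 + w) (W(w) = 1/(w - 3) = 1/(-3 + w))
M(z) = -3*sqrt(z + 1/(-3 + z))
M(344)/(-315093) - 336208/376354 = -3*sqrt(1 + 344*(-3 + 344))/sqrt(-3 + 344)/(-315093) - 336208/376354 = -3*sqrt(341)*sqrt(1 + 344*341)/341*(-1/315093) - 336208*1/376354 = -3*sqrt(341)*sqrt(1 + 117304)/341*(-1/315093) - 168104/188177 = -3*sqrt(40001005)/341*(-1/315093) - 168104/188177 = sqrt(40001005)/35815571 - 168104/188177 = -168104/188177 + sqrt(40001005)/35815571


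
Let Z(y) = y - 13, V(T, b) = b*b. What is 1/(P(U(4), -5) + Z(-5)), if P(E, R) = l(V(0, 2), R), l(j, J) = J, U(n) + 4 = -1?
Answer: -1/23 ≈ -0.043478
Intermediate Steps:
V(T, b) = b²
Z(y) = -13 + y
U(n) = -5 (U(n) = -4 - 1 = -5)
P(E, R) = R
1/(P(U(4), -5) + Z(-5)) = 1/(-5 + (-13 - 5)) = 1/(-5 - 18) = 1/(-23) = -1/23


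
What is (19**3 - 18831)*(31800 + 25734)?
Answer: -688797048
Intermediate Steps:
(19**3 - 18831)*(31800 + 25734) = (6859 - 18831)*57534 = -11972*57534 = -688797048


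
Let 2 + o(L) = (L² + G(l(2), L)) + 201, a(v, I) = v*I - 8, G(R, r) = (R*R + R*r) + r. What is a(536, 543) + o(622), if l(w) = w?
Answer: 679993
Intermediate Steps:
G(R, r) = r + R² + R*r (G(R, r) = (R² + R*r) + r = r + R² + R*r)
a(v, I) = -8 + I*v (a(v, I) = I*v - 8 = -8 + I*v)
o(L) = 203 + L² + 3*L (o(L) = -2 + ((L² + (L + 2² + 2*L)) + 201) = -2 + ((L² + (L + 4 + 2*L)) + 201) = -2 + ((L² + (4 + 3*L)) + 201) = -2 + ((4 + L² + 3*L) + 201) = -2 + (205 + L² + 3*L) = 203 + L² + 3*L)
a(536, 543) + o(622) = (-8 + 543*536) + (203 + 622² + 3*622) = (-8 + 291048) + (203 + 386884 + 1866) = 291040 + 388953 = 679993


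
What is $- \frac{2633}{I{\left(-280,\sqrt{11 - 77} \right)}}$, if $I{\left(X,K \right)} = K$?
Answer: $\frac{2633 i \sqrt{66}}{66} \approx 324.1 i$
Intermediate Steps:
$- \frac{2633}{I{\left(-280,\sqrt{11 - 77} \right)}} = - \frac{2633}{\sqrt{11 - 77}} = - \frac{2633}{\sqrt{-66}} = - \frac{2633}{i \sqrt{66}} = - 2633 \left(- \frac{i \sqrt{66}}{66}\right) = \frac{2633 i \sqrt{66}}{66}$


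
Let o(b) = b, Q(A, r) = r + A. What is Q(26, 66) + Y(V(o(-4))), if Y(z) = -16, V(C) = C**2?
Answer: 76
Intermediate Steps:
Q(A, r) = A + r
Q(26, 66) + Y(V(o(-4))) = (26 + 66) - 16 = 92 - 16 = 76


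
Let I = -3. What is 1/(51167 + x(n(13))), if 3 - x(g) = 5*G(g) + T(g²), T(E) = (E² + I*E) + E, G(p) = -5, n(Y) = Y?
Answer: 1/22972 ≈ 4.3531e-5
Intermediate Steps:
T(E) = E² - 2*E (T(E) = (E² - 3*E) + E = E² - 2*E)
x(g) = 28 - g²*(-2 + g²) (x(g) = 3 - (5*(-5) + g²*(-2 + g²)) = 3 - (-25 + g²*(-2 + g²)) = 3 + (25 - g²*(-2 + g²)) = 28 - g²*(-2 + g²))
1/(51167 + x(n(13))) = 1/(51167 + (28 + 13²*(2 - 1*13²))) = 1/(51167 + (28 + 169*(2 - 1*169))) = 1/(51167 + (28 + 169*(2 - 169))) = 1/(51167 + (28 + 169*(-167))) = 1/(51167 + (28 - 28223)) = 1/(51167 - 28195) = 1/22972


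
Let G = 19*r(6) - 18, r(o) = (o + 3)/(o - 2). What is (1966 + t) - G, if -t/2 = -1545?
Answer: 20125/4 ≈ 5031.3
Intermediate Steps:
t = 3090 (t = -2*(-1545) = 3090)
r(o) = (3 + o)/(-2 + o)
G = 99/4 (G = 19*((3 + 6)/(-2 + 6)) - 18 = 19*(9/4) - 18 = 171/4 - 18 = 99/4 ≈ 24.750)
(1966 + t) - G = (1966 + 3090) - 1*99/4 = 5056 - 99/4 = 20125/4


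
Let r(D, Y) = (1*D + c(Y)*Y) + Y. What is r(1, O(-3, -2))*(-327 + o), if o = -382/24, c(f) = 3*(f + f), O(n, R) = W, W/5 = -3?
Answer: -1374410/3 ≈ -4.5814e+5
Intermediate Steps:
W = -15 (W = 5*(-3) = -15)
O(n, R) = -15
c(f) = 6*f (c(f) = 3*(2*f) = 6*f)
o = -191/12 (o = -382*1/24 = -191/12 ≈ -15.917)
r(D, Y) = D + Y + 6*Y² (r(D, Y) = (1*D + (6*Y)*Y) + Y = (D + 6*Y²) + Y = D + Y + 6*Y²)
r(1, O(-3, -2))*(-327 + o) = (1 - 15 + 6*(-15)²)*(-327 - 191/12) = (1 - 15 + 6*225)*(-4115/12) = (1 - 15 + 1350)*(-4115/12) = 1336*(-4115/12) = -1374410/3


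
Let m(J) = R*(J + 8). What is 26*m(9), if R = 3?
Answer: 1326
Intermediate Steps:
m(J) = 24 + 3*J (m(J) = 3*(J + 8) = 3*(8 + J) = 24 + 3*J)
26*m(9) = 26*(24 + 3*9) = 26*(24 + 27) = 26*51 = 1326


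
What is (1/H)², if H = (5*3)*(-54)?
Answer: 1/656100 ≈ 1.5242e-6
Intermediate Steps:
H = -810 (H = 15*(-54) = -810)
(1/H)² = (1/(-810))² = (-1/810)² = 1/656100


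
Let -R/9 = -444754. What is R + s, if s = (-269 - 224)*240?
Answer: 3884466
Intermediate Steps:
R = 4002786 (R = -9*(-444754) = 4002786)
s = -118320 (s = -493*240 = -118320)
R + s = 4002786 - 118320 = 3884466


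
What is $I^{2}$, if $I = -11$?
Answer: $121$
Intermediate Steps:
$I^{2} = \left(-11\right)^{2} = 121$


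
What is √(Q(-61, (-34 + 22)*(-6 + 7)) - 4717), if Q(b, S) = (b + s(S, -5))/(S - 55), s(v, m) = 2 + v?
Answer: 8*I*√330779/67 ≈ 68.673*I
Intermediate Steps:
Q(b, S) = (2 + S + b)/(-55 + S) (Q(b, S) = (b + (2 + S))/(S - 55) = (2 + S + b)/(-55 + S))
√(Q(-61, (-34 + 22)*(-6 + 7)) - 4717) = √((2 + (-34 + 22)*(-6 + 7) - 61)/(-55 + (-34 + 22)*(-6 + 7)) - 4717) = √((2 - 12*1 - 61)/(-55 - 12*1) - 4717) = √((2 - 12 - 61)/(-55 - 12) - 4717) = √(-71/(-67) - 4717) = √(-1/67*(-71) - 4717) = √(71/67 - 4717) = √(-315968/67) = 8*I*√330779/67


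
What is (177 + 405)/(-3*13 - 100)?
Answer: -582/139 ≈ -4.1870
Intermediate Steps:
(177 + 405)/(-3*13 - 100) = 582/(-39 - 100) = 582/(-139) = 582*(-1/139) = -582/139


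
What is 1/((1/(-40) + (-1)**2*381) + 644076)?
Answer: 40/25778279 ≈ 1.5517e-6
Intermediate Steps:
1/((1/(-40) + (-1)**2*381) + 644076) = 1/((-1/40 + 1*381) + 644076) = 1/((-1/40 + 381) + 644076) = 1/(15239/40 + 644076) = 1/(25778279/40) = 40/25778279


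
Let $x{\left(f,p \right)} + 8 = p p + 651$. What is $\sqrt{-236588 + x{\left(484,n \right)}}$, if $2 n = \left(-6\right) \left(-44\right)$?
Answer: $i \sqrt{218521} \approx 467.46 i$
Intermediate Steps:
$n = 132$ ($n = \frac{\left(-6\right) \left(-44\right)}{2} = \frac{1}{2} \cdot 264 = 132$)
$x{\left(f,p \right)} = 643 + p^{2}$ ($x{\left(f,p \right)} = -8 + \left(p p + 651\right) = -8 + \left(p^{2} + 651\right) = -8 + \left(651 + p^{2}\right) = 643 + p^{2}$)
$\sqrt{-236588 + x{\left(484,n \right)}} = \sqrt{-236588 + \left(643 + 132^{2}\right)} = \sqrt{-236588 + \left(643 + 17424\right)} = \sqrt{-236588 + 18067} = \sqrt{-218521} = i \sqrt{218521}$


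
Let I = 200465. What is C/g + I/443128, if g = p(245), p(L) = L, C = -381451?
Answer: -3448622547/2215640 ≈ -1556.5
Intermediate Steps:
g = 245
C/g + I/443128 = -381451/245 + 200465/443128 = -381451*1/245 + 200465*(1/443128) = -54493/35 + 200465/443128 = -3448622547/2215640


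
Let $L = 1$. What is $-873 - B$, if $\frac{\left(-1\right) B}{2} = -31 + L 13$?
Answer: $-909$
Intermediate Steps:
$B = 36$ ($B = - 2 \left(-31 + 1 \cdot 13\right) = - 2 \left(-31 + 13\right) = \left(-2\right) \left(-18\right) = 36$)
$-873 - B = -873 - 36 = -909$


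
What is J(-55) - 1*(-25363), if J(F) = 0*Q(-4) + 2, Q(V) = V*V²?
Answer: 25365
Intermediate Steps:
Q(V) = V³
J(F) = 2 (J(F) = 0*(-4)³ + 2 = 0*(-64) + 2 = 0 + 2 = 2)
J(-55) - 1*(-25363) = 2 - 1*(-25363) = 2 + 25363 = 25365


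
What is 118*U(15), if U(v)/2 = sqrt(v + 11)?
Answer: 236*sqrt(26) ≈ 1203.4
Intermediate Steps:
U(v) = 2*sqrt(11 + v) (U(v) = 2*sqrt(v + 11) = 2*sqrt(11 + v))
118*U(15) = 118*(2*sqrt(11 + 15)) = 118*(2*sqrt(26)) = 236*sqrt(26)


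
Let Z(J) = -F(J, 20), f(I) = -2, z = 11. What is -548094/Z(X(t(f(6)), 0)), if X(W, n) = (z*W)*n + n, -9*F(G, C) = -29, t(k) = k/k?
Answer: 4932846/29 ≈ 1.7010e+5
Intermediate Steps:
t(k) = 1
F(G, C) = 29/9 (F(G, C) = -⅑*(-29) = 29/9)
X(W, n) = n + 11*W*n (X(W, n) = (11*W)*n + n = 11*W*n + n = n + 11*W*n)
Z(J) = -29/9 (Z(J) = -1*29/9 = -29/9)
-548094/Z(X(t(f(6)), 0)) = -548094/(-29/9) = -548094*(-9/29) = 4932846/29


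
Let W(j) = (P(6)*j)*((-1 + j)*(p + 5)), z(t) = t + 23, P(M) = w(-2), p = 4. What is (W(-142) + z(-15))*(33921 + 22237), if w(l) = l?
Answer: -20525749000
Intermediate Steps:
P(M) = -2
z(t) = 23 + t
W(j) = -2*j*(-9 + 9*j) (W(j) = (-2*j)*((-1 + j)*(4 + 5)) = (-2*j)*((-1 + j)*9) = (-2*j)*(-9 + 9*j) = -2*j*(-9 + 9*j))
(W(-142) + z(-15))*(33921 + 22237) = (18*(-142)*(1 - 1*(-142)) + (23 - 15))*(33921 + 22237) = (18*(-142)*(1 + 142) + 8)*56158 = (18*(-142)*143 + 8)*56158 = (-365508 + 8)*56158 = -365500*56158 = -20525749000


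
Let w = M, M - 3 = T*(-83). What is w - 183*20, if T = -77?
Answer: 2734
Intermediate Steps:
M = 6394 (M = 3 - 77*(-83) = 3 + 6391 = 6394)
w = 6394
w - 183*20 = 6394 - 183*20 = 6394 - 3660 = 2734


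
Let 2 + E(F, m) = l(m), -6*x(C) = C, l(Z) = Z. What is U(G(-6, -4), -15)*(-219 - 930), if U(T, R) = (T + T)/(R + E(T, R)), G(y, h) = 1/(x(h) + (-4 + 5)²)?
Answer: 3447/80 ≈ 43.088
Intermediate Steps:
x(C) = -C/6
E(F, m) = -2 + m
G(y, h) = 1/(1 - h/6) (G(y, h) = 1/(-h/6 + (-4 + 5)²) = 1/(-h/6 + 1²) = 1/(-h/6 + 1) = 1/(1 - h/6))
U(T, R) = 2*T/(-2 + 2*R) (U(T, R) = (T + T)/(R + (-2 + R)) = (2*T)/(-2 + 2*R) = 2*T/(-2 + 2*R))
U(G(-6, -4), -15)*(-219 - 930) = ((-6/(-6 - 4))/(-1 - 15))*(-219 - 930) = (-6/(-10)/(-16))*(-1149) = (-6*(-⅒)*(-1/16))*(-1149) = ((⅗)*(-1/16))*(-1149) = -3/80*(-1149) = 3447/80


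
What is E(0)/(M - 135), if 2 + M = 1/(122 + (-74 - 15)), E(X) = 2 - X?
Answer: -33/2260 ≈ -0.014602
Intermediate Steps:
M = -65/33 (M = -2 + 1/(122 + (-74 - 15)) = -2 + 1/(122 - 89) = -2 + 1/33 = -65/33 ≈ -1.9697)
E(0)/(M - 135) = (2 - 1*0)/(-65/33 - 135) = (2 + 0)/(-4520/33) = -33/4520*2 = -33/2260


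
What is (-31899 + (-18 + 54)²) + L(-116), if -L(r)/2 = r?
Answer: -30371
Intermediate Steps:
L(r) = -2*r
(-31899 + (-18 + 54)²) + L(-116) = (-31899 + (-18 + 54)²) - 2*(-116) = (-31899 + 36²) + 232 = (-31899 + 1296) + 232 = -30603 + 232 = -30371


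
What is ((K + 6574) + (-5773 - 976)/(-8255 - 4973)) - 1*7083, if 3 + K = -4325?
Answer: -63977087/13228 ≈ -4836.5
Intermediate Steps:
K = -4328 (K = -3 - 4325 = -4328)
((K + 6574) + (-5773 - 976)/(-8255 - 4973)) - 1*7083 = ((-4328 + 6574) + (-5773 - 976)/(-8255 - 4973)) - 1*7083 = (2246 - 6749/(-13228)) - 7083 = (2246 - 6749*(-1/13228)) - 7083 = (2246 + 6749/13228) - 7083 = 29716837/13228 - 7083 = -63977087/13228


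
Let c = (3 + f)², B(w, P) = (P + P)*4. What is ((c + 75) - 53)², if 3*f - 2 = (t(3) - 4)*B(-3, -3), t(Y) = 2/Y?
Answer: 71893441/81 ≈ 8.8757e+5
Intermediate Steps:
B(w, P) = 8*P (B(w, P) = (2*P)*4 = 8*P)
f = 82/3 (f = ⅔ + ((2/3 - 4)*(8*(-3)))/3 = ⅔ + ((2*(⅓) - 4)*(-24))/3 = ⅔ + ((⅔ - 4)*(-24))/3 = ⅔ + (-10/3*(-24))/3 = ⅔ + (⅓)*80 = ⅔ + 80/3 = 82/3 ≈ 27.333)
c = 8281/9 (c = (3 + 82/3)² = (91/3)² = 8281/9 ≈ 920.11)
((c + 75) - 53)² = ((8281/9 + 75) - 53)² = (8956/9 - 53)² = (8479/9)² = 71893441/81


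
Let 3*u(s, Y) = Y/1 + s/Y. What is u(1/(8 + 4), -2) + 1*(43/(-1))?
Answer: -3145/72 ≈ -43.681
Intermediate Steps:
u(s, Y) = Y/3 + s/(3*Y) (u(s, Y) = (Y/1 + s/Y)/3 = (Y*1 + s/Y)/3 = (Y + s/Y)/3 = Y/3 + s/(3*Y))
u(1/(8 + 4), -2) + 1*(43/(-1)) = (⅓)*(1/(8 + 4) + (-2)²)/(-2) + 1*(43/(-1)) = (⅓)*(-½)*(1/12 + 4) + 1*(43*(-1)) = (⅓)*(-½)*(1/12 + 4) + 1*(-43) = (⅓)*(-½)*(49/12) - 43 = -49/72 - 43 = -3145/72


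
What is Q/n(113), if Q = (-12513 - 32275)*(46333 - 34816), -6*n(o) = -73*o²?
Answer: -3094940376/932137 ≈ -3320.3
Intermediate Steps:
n(o) = 73*o²/6 (n(o) = -(-73)*o²/6 = 73*o²/6)
Q = -515823396 (Q = -44788*11517 = -515823396)
Q/n(113) = -515823396/((73/6)*113²) = -515823396/((73/6)*12769) = -515823396/932137/6 = -515823396*6/932137 = -3094940376/932137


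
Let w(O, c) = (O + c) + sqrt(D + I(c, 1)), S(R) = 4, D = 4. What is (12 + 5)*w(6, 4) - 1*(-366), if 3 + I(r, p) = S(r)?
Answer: 536 + 17*sqrt(5) ≈ 574.01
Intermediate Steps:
I(r, p) = 1 (I(r, p) = -3 + 4 = 1)
w(O, c) = O + c + sqrt(5) (w(O, c) = (O + c) + sqrt(4 + 1) = (O + c) + sqrt(5) = O + c + sqrt(5))
(12 + 5)*w(6, 4) - 1*(-366) = (12 + 5)*(6 + 4 + sqrt(5)) - 1*(-366) = 17*(10 + sqrt(5)) + 366 = (170 + 17*sqrt(5)) + 366 = 536 + 17*sqrt(5)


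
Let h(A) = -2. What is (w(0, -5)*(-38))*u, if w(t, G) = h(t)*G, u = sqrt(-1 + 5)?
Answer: -760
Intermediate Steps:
u = 2 (u = sqrt(4) = 2)
w(t, G) = -2*G
(w(0, -5)*(-38))*u = (-2*(-5)*(-38))*2 = (10*(-38))*2 = -380*2 = -760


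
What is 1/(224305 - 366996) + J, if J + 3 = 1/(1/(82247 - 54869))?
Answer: 3906166124/142691 ≈ 27375.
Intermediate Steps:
J = 27375 (J = -3 + 1/(1/(82247 - 54869)) = -3 + 1/(1/27378) = -3 + 27378 = 27375)
1/(224305 - 366996) + J = 1/(224305 - 366996) + 27375 = 1/(-142691) + 27375 = -1/142691 + 27375 = 3906166124/142691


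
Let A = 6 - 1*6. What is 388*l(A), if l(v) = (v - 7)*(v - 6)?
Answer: 16296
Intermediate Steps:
A = 0 (A = 6 - 6 = 0)
l(v) = (-7 + v)*(-6 + v)
388*l(A) = 388*(42 + 0² - 13*0) = 388*(42 + 0 + 0) = 388*42 = 16296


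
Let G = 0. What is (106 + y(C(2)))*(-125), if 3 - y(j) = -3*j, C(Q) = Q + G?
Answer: -14375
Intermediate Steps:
C(Q) = Q (C(Q) = Q + 0 = Q)
y(j) = 3 + 3*j (y(j) = 3 - (-3)*j = 3 + 3*j)
(106 + y(C(2)))*(-125) = (106 + (3 + 3*2))*(-125) = (106 + (3 + 6))*(-125) = (106 + 9)*(-125) = 115*(-125) = -14375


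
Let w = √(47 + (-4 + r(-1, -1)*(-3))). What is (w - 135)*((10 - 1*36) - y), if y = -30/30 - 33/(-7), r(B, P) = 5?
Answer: 28080/7 - 416*√7/7 ≈ 3854.2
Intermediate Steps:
y = 26/7 (y = -30*1/30 - 33*(-⅐) = -1 + 33/7 = 26/7 ≈ 3.7143)
w = 2*√7 (w = √(47 + (-4 + 5*(-3))) = √(47 + (-4 - 15)) = √(47 - 19) = √28 = 2*√7 ≈ 5.2915)
(w - 135)*((10 - 1*36) - y) = (2*√7 - 135)*((10 - 1*36) - 1*26/7) = (-135 + 2*√7)*((10 - 36) - 26/7) = (-135 + 2*√7)*(-26 - 26/7) = (-135 + 2*√7)*(-208/7) = 28080/7 - 416*√7/7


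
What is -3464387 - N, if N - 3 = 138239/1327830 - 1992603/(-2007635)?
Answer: -263867622697305593/76165656630 ≈ -3.4644e+6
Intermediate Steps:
N = 312021869783/76165656630 (N = 3 + (138239/1327830 - 1992603/(-2007635)) = 3 + (138239*(1/1327830) - 1992603*(-1/2007635)) = 3 + (138239/1327830 + 1992603/2007635) = 3 + 83524899893/76165656630 = 312021869783/76165656630 ≈ 4.0966)
-3464387 - N = -3464387 - 1*312021869783/76165656630 = -3464387 - 312021869783/76165656630 = -263867622697305593/76165656630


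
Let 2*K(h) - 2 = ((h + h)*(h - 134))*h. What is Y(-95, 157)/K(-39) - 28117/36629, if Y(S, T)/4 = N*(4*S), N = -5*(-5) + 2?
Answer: -1473807071/2409565507 ≈ -0.61165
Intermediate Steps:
N = 27 (N = 25 + 2 = 27)
K(h) = 1 + h²*(-134 + h) (K(h) = 1 + (((h + h)*(h - 134))*h)/2 = 1 + (((2*h)*(-134 + h))*h)/2 = 1 + ((2*h*(-134 + h))*h)/2 = 1 + (2*h²*(-134 + h))/2 = 1 + h²*(-134 + h))
Y(S, T) = 432*S (Y(S, T) = 4*(27*(4*S)) = 4*(108*S) = 432*S)
Y(-95, 157)/K(-39) - 28117/36629 = (432*(-95))/(1 + (-39)³ - 134*(-39)²) - 28117/36629 = -41040/(1 - 59319 - 134*1521) - 28117*1/36629 = -41040/(1 - 59319 - 203814) - 28117/36629 = -41040/(-263132) - 28117/36629 = -41040*(-1/263132) - 28117/36629 = 10260/65783 - 28117/36629 = -1473807071/2409565507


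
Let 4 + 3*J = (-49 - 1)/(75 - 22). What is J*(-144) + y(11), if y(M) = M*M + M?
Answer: 19572/53 ≈ 369.28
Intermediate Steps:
y(M) = M + M² (y(M) = M² + M = M + M²)
J = -262/159 (J = -4/3 + ((-49 - 1)/(75 - 22))/3 = -4/3 + (-50/53)/3 = -4/3 + (-50*1/53)/3 = -4/3 + (⅓)*(-50/53) = -4/3 - 50/159 = -262/159 ≈ -1.6478)
J*(-144) + y(11) = -262/159*(-144) + 11*(1 + 11) = 12576/53 + 11*12 = 12576/53 + 132 = 19572/53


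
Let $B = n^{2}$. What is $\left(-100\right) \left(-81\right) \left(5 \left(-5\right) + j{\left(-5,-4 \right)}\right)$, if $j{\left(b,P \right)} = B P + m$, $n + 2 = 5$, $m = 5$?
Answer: $-453600$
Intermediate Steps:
$n = 3$ ($n = -2 + 5 = 3$)
$B = 9$ ($B = 3^{2} = 9$)
$j{\left(b,P \right)} = 5 + 9 P$ ($j{\left(b,P \right)} = 9 P + 5 = 5 + 9 P$)
$\left(-100\right) \left(-81\right) \left(5 \left(-5\right) + j{\left(-5,-4 \right)}\right) = \left(-100\right) \left(-81\right) \left(5 \left(-5\right) + \left(5 + 9 \left(-4\right)\right)\right) = 8100 \left(-25 + \left(5 - 36\right)\right) = 8100 \left(-25 - 31\right) = 8100 \left(-56\right) = -453600$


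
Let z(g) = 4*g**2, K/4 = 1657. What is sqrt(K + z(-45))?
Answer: 2*sqrt(3682) ≈ 121.36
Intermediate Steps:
K = 6628 (K = 4*1657 = 6628)
sqrt(K + z(-45)) = sqrt(6628 + 4*(-45)**2) = sqrt(6628 + 4*2025) = sqrt(6628 + 8100) = sqrt(14728) = 2*sqrt(3682)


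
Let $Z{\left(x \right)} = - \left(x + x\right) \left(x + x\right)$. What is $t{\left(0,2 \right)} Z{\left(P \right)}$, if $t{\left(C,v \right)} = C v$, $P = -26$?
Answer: $0$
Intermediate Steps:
$Z{\left(x \right)} = - 4 x^{2}$ ($Z{\left(x \right)} = - 2 x 2 x = - 4 x^{2}$)
$t{\left(0,2 \right)} Z{\left(P \right)} = 0 \cdot 2 \left(- 4 \left(-26\right)^{2}\right) = 0 \left(\left(-4\right) 676\right) = 0 \left(-2704\right) = 0$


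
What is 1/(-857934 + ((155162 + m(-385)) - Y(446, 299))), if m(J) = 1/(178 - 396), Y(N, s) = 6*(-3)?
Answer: -218/153200373 ≈ -1.4230e-6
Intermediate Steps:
Y(N, s) = -18
m(J) = -1/218 (m(J) = 1/(-218) = -1/218)
1/(-857934 + ((155162 + m(-385)) - Y(446, 299))) = 1/(-857934 + ((155162 - 1/218) - 1*(-18))) = 1/(-857934 + (33825315/218 + 18)) = 1/(-857934 + 33829239/218) = 1/(-153200373/218) = -218/153200373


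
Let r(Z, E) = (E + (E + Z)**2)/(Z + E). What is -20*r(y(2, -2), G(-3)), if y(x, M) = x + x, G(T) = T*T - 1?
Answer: -760/3 ≈ -253.33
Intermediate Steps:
G(T) = -1 + T**2 (G(T) = T**2 - 1 = -1 + T**2)
y(x, M) = 2*x
r(Z, E) = (E + (E + Z)**2)/(E + Z)
-20*r(y(2, -2), G(-3)) = -20*((-1 + (-3)**2) + 2*2 + (-1 + (-3)**2)/((-1 + (-3)**2) + 2*2)) = -20*((-1 + 9) + 4 + (-1 + 9)/((-1 + 9) + 4)) = -20*(8 + 4 + 8/(8 + 4)) = -20*(8 + 4 + 8/12) = -20*(8 + 4 + 8*(1/12)) = -20*(8 + 4 + 2/3) = -20*38/3 = -760/3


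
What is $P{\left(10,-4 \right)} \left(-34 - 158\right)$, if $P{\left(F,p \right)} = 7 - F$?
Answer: $576$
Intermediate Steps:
$P{\left(10,-4 \right)} \left(-34 - 158\right) = \left(7 - 10\right) \left(-34 - 158\right) = \left(7 - 10\right) \left(-192\right) = \left(-3\right) \left(-192\right) = 576$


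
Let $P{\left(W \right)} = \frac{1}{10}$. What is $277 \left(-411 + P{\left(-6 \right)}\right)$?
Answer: $- \frac{1138193}{10} \approx -1.1382 \cdot 10^{5}$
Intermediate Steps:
$P{\left(W \right)} = \frac{1}{10}$
$277 \left(-411 + P{\left(-6 \right)}\right) = 277 \left(-411 + \frac{1}{10}\right) = 277 \left(- \frac{4109}{10}\right) = - \frac{1138193}{10}$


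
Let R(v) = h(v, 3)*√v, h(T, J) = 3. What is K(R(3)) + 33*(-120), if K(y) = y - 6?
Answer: -3966 + 3*√3 ≈ -3960.8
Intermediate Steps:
R(v) = 3*√v
K(y) = -6 + y
K(R(3)) + 33*(-120) = (-6 + 3*√3) + 33*(-120) = (-6 + 3*√3) - 3960 = -3966 + 3*√3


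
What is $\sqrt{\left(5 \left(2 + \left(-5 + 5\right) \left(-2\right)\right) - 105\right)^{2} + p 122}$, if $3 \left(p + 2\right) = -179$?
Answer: $\frac{\sqrt{13515}}{3} \approx 38.751$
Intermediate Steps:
$p = - \frac{185}{3}$ ($p = -2 + \frac{1}{3} \left(-179\right) = -2 - \frac{179}{3} = - \frac{185}{3} \approx -61.667$)
$\sqrt{\left(5 \left(2 + \left(-5 + 5\right) \left(-2\right)\right) - 105\right)^{2} + p 122} = \sqrt{\left(5 \left(2 + \left(-5 + 5\right) \left(-2\right)\right) - 105\right)^{2} - \frac{22570}{3}} = \sqrt{\left(5 \left(2 + 0 \left(-2\right)\right) - 105\right)^{2} - \frac{22570}{3}} = \sqrt{\left(5 \left(2 + 0\right) - 105\right)^{2} - \frac{22570}{3}} = \sqrt{\left(5 \cdot 2 - 105\right)^{2} - \frac{22570}{3}} = \sqrt{\left(10 - 105\right)^{2} - \frac{22570}{3}} = \sqrt{\left(-95\right)^{2} - \frac{22570}{3}} = \sqrt{9025 - \frac{22570}{3}} = \sqrt{\frac{4505}{3}} = \frac{\sqrt{13515}}{3}$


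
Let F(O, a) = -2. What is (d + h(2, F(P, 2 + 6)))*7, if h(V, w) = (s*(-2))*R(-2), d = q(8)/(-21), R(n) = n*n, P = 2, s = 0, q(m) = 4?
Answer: -4/3 ≈ -1.3333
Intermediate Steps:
R(n) = n²
d = -4/21 (d = 4/(-21) = 4*(-1/21) = -4/21 ≈ -0.19048)
h(V, w) = 0 (h(V, w) = (0*(-2))*(-2)² = 0*4 = 0)
(d + h(2, F(P, 2 + 6)))*7 = (-4/21 + 0)*7 = -4/21*7 = -4/3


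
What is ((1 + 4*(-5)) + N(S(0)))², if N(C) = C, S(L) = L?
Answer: 361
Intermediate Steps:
((1 + 4*(-5)) + N(S(0)))² = ((1 + 4*(-5)) + 0)² = ((1 - 20) + 0)² = (-19 + 0)² = (-19)² = 361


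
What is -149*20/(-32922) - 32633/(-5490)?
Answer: 20198219/3347070 ≈ 6.0346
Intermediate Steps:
-149*20/(-32922) - 32633/(-5490) = -2980*(-1/32922) - 32633*(-1/5490) = 1490/16461 + 32633/5490 = 20198219/3347070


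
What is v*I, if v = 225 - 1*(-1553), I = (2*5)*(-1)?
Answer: -17780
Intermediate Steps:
I = -10 (I = 10*(-1) = -10)
v = 1778 (v = 225 + 1553 = 1778)
v*I = 1778*(-10) = -17780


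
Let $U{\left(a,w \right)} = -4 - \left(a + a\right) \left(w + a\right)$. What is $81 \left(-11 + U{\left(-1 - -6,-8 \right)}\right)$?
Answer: $1215$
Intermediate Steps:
$U{\left(a,w \right)} = -4 - 2 a \left(a + w\right)$
$81 \left(-11 + U{\left(-1 - -6,-8 \right)}\right) = 81 \left(-11 - \left(4 + 2 \left(-1 - -6\right)^{2} + 2 \left(-1 - -6\right) \left(-8\right)\right)\right) = 81 \left(-11 - \left(4 + 2 \left(-1 + 6\right)^{2} + 2 \left(-1 + 6\right) \left(-8\right)\right)\right) = 81 \left(-11 - \left(4 - 80 + 50\right)\right) = 81 \left(-11 - -26\right) = 81 \left(-11 + 26\right) = 81 \cdot 15 = 1215$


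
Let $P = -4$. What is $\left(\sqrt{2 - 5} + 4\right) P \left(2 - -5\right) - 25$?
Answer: $-137 - 28 i \sqrt{3} \approx -137.0 - 48.497 i$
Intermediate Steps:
$\left(\sqrt{2 - 5} + 4\right) P \left(2 - -5\right) - 25 = \left(\sqrt{2 - 5} + 4\right) \left(-4\right) \left(2 - -5\right) - 25 = \left(\sqrt{-3} + 4\right) \left(-4\right) \left(2 + 5\right) - 25 = \left(i \sqrt{3} + 4\right) \left(-4\right) 7 - 25 = \left(4 + i \sqrt{3}\right) \left(-4\right) 7 - 25 = \left(-16 - 4 i \sqrt{3}\right) 7 - 25 = \left(-112 - 28 i \sqrt{3}\right) - 25 = -137 - 28 i \sqrt{3}$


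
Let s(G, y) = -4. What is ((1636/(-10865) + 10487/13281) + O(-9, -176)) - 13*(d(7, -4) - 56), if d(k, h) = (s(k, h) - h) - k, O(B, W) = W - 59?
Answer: 84362283499/144298065 ≈ 584.64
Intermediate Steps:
O(B, W) = -59 + W
d(k, h) = -4 - h - k (d(k, h) = (-4 - h) - k = -4 - h - k)
((1636/(-10865) + 10487/13281) + O(-9, -176)) - 13*(d(7, -4) - 56) = ((1636/(-10865) + 10487/13281) + (-59 - 176)) - 13*((-4 - 1*(-4) - 1*7) - 56) = ((1636*(-1/10865) + 10487*(1/13281)) - 235) - 13*((-4 + 4 - 7) - 56) = ((-1636/10865 + 10487/13281) - 235) - 13*(-7 - 56) = (92213539/144298065 - 235) - 13*(-63) = -33817831736/144298065 + 819 = 84362283499/144298065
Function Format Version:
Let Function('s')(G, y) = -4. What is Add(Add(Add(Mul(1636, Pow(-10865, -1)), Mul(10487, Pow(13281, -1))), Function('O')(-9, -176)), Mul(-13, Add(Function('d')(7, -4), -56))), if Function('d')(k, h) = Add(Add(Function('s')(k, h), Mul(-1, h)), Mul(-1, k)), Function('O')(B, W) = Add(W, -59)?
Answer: Rational(84362283499, 144298065) ≈ 584.64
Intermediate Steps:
Function('O')(B, W) = Add(-59, W)
Function('d')(k, h) = Add(-4, Mul(-1, h), Mul(-1, k)) (Function('d')(k, h) = Add(Add(-4, Mul(-1, h)), Mul(-1, k)) = Add(-4, Mul(-1, h), Mul(-1, k)))
Add(Add(Add(Mul(1636, Pow(-10865, -1)), Mul(10487, Pow(13281, -1))), Function('O')(-9, -176)), Mul(-13, Add(Function('d')(7, -4), -56))) = Add(Add(Add(Mul(1636, Pow(-10865, -1)), Mul(10487, Pow(13281, -1))), Add(-59, -176)), Mul(-13, Add(Add(-4, Mul(-1, -4), Mul(-1, 7)), -56))) = Add(Add(Add(Mul(1636, Rational(-1, 10865)), Mul(10487, Rational(1, 13281))), -235), Mul(-13, Add(Add(-4, 4, -7), -56))) = Add(Add(Add(Rational(-1636, 10865), Rational(10487, 13281)), -235), Mul(-13, Add(-7, -56))) = Add(Add(Rational(92213539, 144298065), -235), Mul(-13, -63)) = Add(Rational(-33817831736, 144298065), 819) = Rational(84362283499, 144298065)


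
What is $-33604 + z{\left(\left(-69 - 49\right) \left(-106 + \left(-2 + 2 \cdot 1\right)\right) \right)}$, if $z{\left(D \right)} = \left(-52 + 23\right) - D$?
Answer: $-46141$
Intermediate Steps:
$z{\left(D \right)} = -29 - D$
$-33604 + z{\left(\left(-69 - 49\right) \left(-106 + \left(-2 + 2 \cdot 1\right)\right) \right)} = -33604 - \left(29 + \left(-69 - 49\right) \left(-106 + \left(-2 + 2 \cdot 1\right)\right)\right) = -33604 - \left(29 - 118 \left(-106 + \left(-2 + 2\right)\right)\right) = -33604 - \left(29 - 118 \left(-106 + 0\right)\right) = -33604 - \left(29 - -12508\right) = -33604 - 12537 = -46141$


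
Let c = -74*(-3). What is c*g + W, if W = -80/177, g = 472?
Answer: 18546688/177 ≈ 1.0478e+5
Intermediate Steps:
W = -80/177 (W = -80*1/177 = -80/177 ≈ -0.45198)
c = 222
c*g + W = 222*472 - 80/177 = 104784 - 80/177 = 18546688/177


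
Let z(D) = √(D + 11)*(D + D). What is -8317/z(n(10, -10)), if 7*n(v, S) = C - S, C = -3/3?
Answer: -58219*√602/1548 ≈ -922.77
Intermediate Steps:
C = -1 (C = -3*⅓ = -1)
n(v, S) = -⅐ - S/7 (n(v, S) = (-1 - S)/7 = -⅐ - S/7)
z(D) = 2*D*√(11 + D) (z(D) = √(11 + D)*(2*D) = 2*D*√(11 + D))
-8317/z(n(10, -10)) = -8317*1/(2*√(11 + (-⅐ - ⅐*(-10)))*(-⅐ - ⅐*(-10))) = -8317*1/(2*√(11 + (-⅐ + 10/7))*(-⅐ + 10/7)) = -8317*7/(18*√(11 + 9/7)) = -8317*7*√602/1548 = -58219*√602/1548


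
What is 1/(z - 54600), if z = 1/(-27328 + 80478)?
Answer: -53150/2901989999 ≈ -1.8315e-5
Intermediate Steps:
z = 1/53150 ≈ 1.8815e-5
1/(z - 54600) = 1/(1/53150 - 54600) = 1/(-2901989999/53150) = -53150/2901989999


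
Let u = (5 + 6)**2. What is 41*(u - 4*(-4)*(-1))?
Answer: 4305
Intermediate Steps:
u = 121 (u = 11**2 = 121)
41*(u - 4*(-4)*(-1)) = 41*(121 - 4*(-4)*(-1)) = 41*(121 + 16*(-1)) = 41*(121 - 16) = 41*105 = 4305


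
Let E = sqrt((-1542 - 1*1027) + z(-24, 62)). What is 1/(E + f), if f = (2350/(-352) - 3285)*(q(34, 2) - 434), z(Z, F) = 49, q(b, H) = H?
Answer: 3823611/5437190490821 - 242*I*sqrt(70)/81557857362315 ≈ 7.0323e-7 - 2.4826e-11*I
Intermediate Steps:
E = 6*I*sqrt(70) (E = sqrt((-1542 - 1*1027) + 49) = sqrt((-1542 - 1027) + 49) = sqrt(-2569 + 49) = sqrt(-2520) = 6*I*sqrt(70) ≈ 50.2*I)
f = 15642045/11 (f = (2350/(-352) - 3285)*(2 - 434) = (2350*(-1/352) - 3285)*(-432) = (-1175/176 - 3285)*(-432) = -579335/176*(-432) = 15642045/11 ≈ 1.4220e+6)
1/(E + f) = 1/(6*I*sqrt(70) + 15642045/11) = 1/(15642045/11 + 6*I*sqrt(70))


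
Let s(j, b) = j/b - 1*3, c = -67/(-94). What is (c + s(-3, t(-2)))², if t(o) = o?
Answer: 1369/2209 ≈ 0.61974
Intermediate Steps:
c = 67/94 (c = -67*(-1/94) = 67/94 ≈ 0.71277)
s(j, b) = -3 + j/b (s(j, b) = j/b - 3 = -3 + j/b)
(c + s(-3, t(-2)))² = (67/94 + (-3 - 3/(-2)))² = (67/94 + (-3 - 3*(-½)))² = (67/94 + (-3 + 3/2))² = (67/94 - 3/2)² = (-37/47)² = 1369/2209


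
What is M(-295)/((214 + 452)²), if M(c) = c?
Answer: -295/443556 ≈ -0.00066508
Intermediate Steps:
M(-295)/((214 + 452)²) = -295/(214 + 452)² = -295/(666²) = -295/443556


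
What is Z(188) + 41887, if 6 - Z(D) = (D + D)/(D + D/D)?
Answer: 7917401/189 ≈ 41891.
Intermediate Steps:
Z(D) = 6 - 2*D/(1 + D) (Z(D) = 6 - (D + D)/(D + D/D) = 6 - 2*D/(D + 1) = 6 - 2*D/(1 + D))
Z(188) + 41887 = 2*(3 + 2*188)/(1 + 188) + 41887 = 2*(3 + 376)/189 + 41887 = 2*(1/189)*379 + 41887 = 758/189 + 41887 = 7917401/189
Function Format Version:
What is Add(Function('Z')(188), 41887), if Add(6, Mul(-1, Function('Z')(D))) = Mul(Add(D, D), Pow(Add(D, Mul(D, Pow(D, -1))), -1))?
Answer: Rational(7917401, 189) ≈ 41891.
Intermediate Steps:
Function('Z')(D) = Add(6, Mul(-2, D, Pow(Add(1, D), -1))) (Function('Z')(D) = Add(6, Mul(-1, Mul(Add(D, D), Pow(Add(D, Mul(D, Pow(D, -1))), -1)))) = Add(6, Mul(-1, Mul(Mul(2, D), Pow(Add(D, 1), -1)))) = Add(6, Mul(-1, Mul(Mul(2, D), Pow(Add(1, D), -1)))) = Add(6, Mul(-1, Mul(2, D, Pow(Add(1, D), -1)))) = Add(6, Mul(-2, D, Pow(Add(1, D), -1))))
Add(Function('Z')(188), 41887) = Add(Mul(2, Pow(Add(1, 188), -1), Add(3, Mul(2, 188))), 41887) = Add(Mul(2, Pow(189, -1), Add(3, 376)), 41887) = Add(Mul(2, Rational(1, 189), 379), 41887) = Add(Rational(758, 189), 41887) = Rational(7917401, 189)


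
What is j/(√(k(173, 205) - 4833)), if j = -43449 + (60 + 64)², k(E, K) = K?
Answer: 28073*I*√1157/2314 ≈ 412.66*I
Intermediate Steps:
j = -28073 (j = -43449 + 124² = -43449 + 15376 = -28073)
j/(√(k(173, 205) - 4833)) = -28073/√(205 - 4833) = -28073*(-I*√1157/2314) = -(-28073)*I*√1157/2314 = 28073*I*√1157/2314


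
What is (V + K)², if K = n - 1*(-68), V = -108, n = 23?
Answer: 289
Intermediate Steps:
K = 91 (K = 23 - 1*(-68) = 23 + 68 = 91)
(V + K)² = (-108 + 91)² = (-17)² = 289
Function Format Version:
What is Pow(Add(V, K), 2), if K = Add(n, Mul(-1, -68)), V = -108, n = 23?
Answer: 289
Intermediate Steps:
K = 91 (K = Add(23, Mul(-1, -68)) = Add(23, 68) = 91)
Pow(Add(V, K), 2) = Pow(Add(-108, 91), 2) = Pow(-17, 2) = 289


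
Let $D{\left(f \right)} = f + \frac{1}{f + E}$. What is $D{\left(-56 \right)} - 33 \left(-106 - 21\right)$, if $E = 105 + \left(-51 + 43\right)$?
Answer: $\frac{169536}{41} \approx 4135.0$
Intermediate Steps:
$E = 97$ ($E = 105 - 8 = 97$)
$D{\left(f \right)} = f + \frac{1}{97 + f}$ ($D{\left(f \right)} = f + \frac{1}{f + 97} = f + \frac{1}{97 + f}$)
$D{\left(-56 \right)} - 33 \left(-106 - 21\right) = \frac{1 + \left(-56\right)^{2} + 97 \left(-56\right)}{97 - 56} - 33 \left(-106 - 21\right) = \frac{1 + 3136 - 5432}{41} - 33 \left(-127\right) = \frac{1}{41} \left(-2295\right) - -4191 = - \frac{2295}{41} + 4191 = \frac{169536}{41}$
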